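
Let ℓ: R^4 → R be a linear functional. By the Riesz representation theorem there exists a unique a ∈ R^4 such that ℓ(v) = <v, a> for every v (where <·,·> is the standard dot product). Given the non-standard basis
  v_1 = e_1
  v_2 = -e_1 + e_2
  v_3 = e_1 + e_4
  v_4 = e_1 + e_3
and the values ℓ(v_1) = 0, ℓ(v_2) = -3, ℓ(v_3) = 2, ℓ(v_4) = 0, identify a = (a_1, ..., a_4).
a = (0, -3, 0, 2)

Write a = (a_1, ..., a_4) in the standard basis. For each basis vector v_i, ℓ(v_i) = <v_i, a> is a linear equation in the a_j's. Collect the n equations into a matrix system V a = ℓ, where row i of V is v_i (expressed in the standard basis). Since V is invertible (lower-triangular with 1s on the diagonal, up to permutation), solve by back-substitution:
  V =
[[1, 0, 0, 0],
 [-1, 1, 0, 0],
 [1, 0, 0, 1],
 [1, 0, 1, 0]]
  V a = (0, -3, 2, 0)
Solving gives a = (0, -3, 0, 2).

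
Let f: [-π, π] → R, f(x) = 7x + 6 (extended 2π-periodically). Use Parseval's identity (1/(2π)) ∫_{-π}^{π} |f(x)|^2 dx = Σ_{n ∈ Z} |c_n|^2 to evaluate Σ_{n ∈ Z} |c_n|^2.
Σ |c_n|^2 = 49π^2/3 + 36

Expand and integrate term by term over [-π, π]:
  ∫ (7x)^2 dx = 49·(2π^3/3); ∫ 2·7·(6)·x dx = 0 (odd integrand); ∫ 6^2 dx = 36·2π.
So (1/(2π)) ∫_{-π}^{π} (7x + 6)^2 dx = 49π^2/3 + 36 = 49π^2/3 + 36.
Parseval ⇒ Σ |c_n|^2 = 49π^2/3 + 36.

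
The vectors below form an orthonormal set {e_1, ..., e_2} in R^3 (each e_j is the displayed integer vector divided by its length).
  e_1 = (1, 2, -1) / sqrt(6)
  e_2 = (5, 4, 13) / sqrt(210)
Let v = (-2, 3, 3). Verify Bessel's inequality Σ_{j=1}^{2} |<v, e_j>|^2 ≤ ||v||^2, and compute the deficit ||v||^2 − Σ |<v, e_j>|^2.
Σ |<v, e_j>|^2 = 286/35; ||v||^2 = 22; deficit = 484/35

Write each e_j = u_j / sqrt(<u_j, u_j>) where u_j is the displayed integer vector. Then <v, e_j> = <v, u_j> / sqrt(<u_j, u_j>), so |<v, e_j>|^2 = <v, u_j>^2 / <u_j, u_j>.
Coefficients: <v, e_1> = 1/sqrt(6), <v, e_2> = 41/sqrt(210).
Square and sum: Σ |<v, e_j>|^2 = 286/35.
Compute ||v||^2 = v·v = 22.
Deficit = 22 − 286/35 = 484/35 ≥ 0, confirming Bessel's inequality. (The deficit equals ||v − Σ <v,e_j> e_j||^2, the squared distance from v to span{e_j}.)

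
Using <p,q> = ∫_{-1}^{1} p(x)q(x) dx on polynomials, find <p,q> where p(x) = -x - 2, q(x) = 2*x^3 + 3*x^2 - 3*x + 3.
<p,q> = -74/5

Expand the product: p(x)·q(x) = -2*x^4 - 7*x^3 - 3*x^2 + 3*x - 6.
∫_{-1}^{1} of each monomial x^k gives [2/(k+1) if k even, 0 if k odd]. Integrating term-by-term (or equivalently evaluating the antiderivative F(x) = -2*x^5/5 - 7*x^4/4 - x^3 + 3*x^2/2 - 6*x at the endpoints):
  F(1) − F(−1) = -153/20 − (143/20) = -74/5.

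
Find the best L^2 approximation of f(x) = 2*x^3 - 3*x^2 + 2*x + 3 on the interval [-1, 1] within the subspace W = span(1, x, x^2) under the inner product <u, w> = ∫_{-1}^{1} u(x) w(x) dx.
g(x) = -3*x^2 + 16*x/5 + 3

The best approximation g ∈ W is the orthogonal projection of f onto W. Writing g = a_0 + a_1 x + a_2 x^2, the coefficients solve the normal equations G · a = b where
  G_{ij} = <φ_i, φ_j> and b_i = <f, φ_i>, with φ_0 = 1, φ_1 = x, φ_2 = x^2.
G =
  [2, 0, 2/3]
  [0, 2/3, 0]
  [2/3, 0, 2/5],
b = (4, 32/15, 4/5).
Solving gives a_0 = 3, a_1 = 16/5, a_2 = -3, so
  g(x) = -3*x^2 + 16*x/5 + 3.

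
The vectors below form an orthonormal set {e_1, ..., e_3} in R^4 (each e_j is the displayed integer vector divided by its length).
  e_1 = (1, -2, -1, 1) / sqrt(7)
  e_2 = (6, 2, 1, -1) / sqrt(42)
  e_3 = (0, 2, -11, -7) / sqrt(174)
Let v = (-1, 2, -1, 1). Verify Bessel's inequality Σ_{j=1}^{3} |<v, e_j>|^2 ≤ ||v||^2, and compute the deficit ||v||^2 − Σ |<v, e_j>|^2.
Σ |<v, e_j>|^2 = 59/29; ||v||^2 = 7; deficit = 144/29

Write each e_j = u_j / sqrt(<u_j, u_j>) where u_j is the displayed integer vector. Then <v, e_j> = <v, u_j> / sqrt(<u_j, u_j>), so |<v, e_j>|^2 = <v, u_j>^2 / <u_j, u_j>.
Coefficients: <v, e_1> = -3/sqrt(7), <v, e_2> = -4/sqrt(42), <v, e_3> = 8/sqrt(174).
Square and sum: Σ |<v, e_j>|^2 = 59/29.
Compute ||v||^2 = v·v = 7.
Deficit = 7 − 59/29 = 144/29 ≥ 0, confirming Bessel's inequality. (The deficit equals ||v − Σ <v,e_j> e_j||^2, the squared distance from v to span{e_j}.)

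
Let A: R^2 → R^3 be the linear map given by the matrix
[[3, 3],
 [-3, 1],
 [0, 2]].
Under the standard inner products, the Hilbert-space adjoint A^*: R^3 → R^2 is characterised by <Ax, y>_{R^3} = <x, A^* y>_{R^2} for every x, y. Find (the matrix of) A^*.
A^* = A^T =
[[3, -3, 0],
 [3, 1, 2]]

For real matrices with standard dot products, the defining identity <Ax, y> = <x, A^* y> gives (Ax)^T y = x^T (A^*) y, i.e. x^T A^T y = x^T (A^*) y. Since this holds for all x, y, we must have A^* = A^T. Therefore
A^* =
[[3, -3, 0],
 [3, 1, 2]].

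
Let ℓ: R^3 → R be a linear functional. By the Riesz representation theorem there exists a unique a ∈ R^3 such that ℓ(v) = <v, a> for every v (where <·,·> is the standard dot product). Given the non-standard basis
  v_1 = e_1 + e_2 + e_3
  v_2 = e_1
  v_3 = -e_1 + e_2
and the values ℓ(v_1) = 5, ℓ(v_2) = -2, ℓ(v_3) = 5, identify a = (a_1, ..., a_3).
a = (-2, 3, 4)

Write a = (a_1, ..., a_3) in the standard basis. For each basis vector v_i, ℓ(v_i) = <v_i, a> is a linear equation in the a_j's. Collect the n equations into a matrix system V a = ℓ, where row i of V is v_i (expressed in the standard basis). Since V is invertible (lower-triangular with 1s on the diagonal, up to permutation), solve by back-substitution:
  V =
[[1, 1, 1],
 [1, 0, 0],
 [-1, 1, 0]]
  V a = (5, -2, 5)
Solving gives a = (-2, 3, 4).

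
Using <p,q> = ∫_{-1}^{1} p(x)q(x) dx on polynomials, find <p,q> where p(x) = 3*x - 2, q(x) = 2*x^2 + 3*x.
<p,q> = 10/3

Expand the product: p(x)·q(x) = 6*x^3 + 5*x^2 - 6*x.
∫_{-1}^{1} of each monomial x^k gives [2/(k+1) if k even, 0 if k odd]. Integrating term-by-term (or equivalently evaluating the antiderivative F(x) = 3*x^4/2 + 5*x^3/3 - 3*x^2 at the endpoints):
  F(1) − F(−1) = 1/6 − (-19/6) = 10/3.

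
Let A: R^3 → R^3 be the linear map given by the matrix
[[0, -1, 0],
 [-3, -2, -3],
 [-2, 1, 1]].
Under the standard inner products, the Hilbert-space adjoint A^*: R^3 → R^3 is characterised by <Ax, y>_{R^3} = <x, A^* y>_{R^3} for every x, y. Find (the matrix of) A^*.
A^* = A^T =
[[0, -3, -2],
 [-1, -2, 1],
 [0, -3, 1]]

For real matrices with standard dot products, the defining identity <Ax, y> = <x, A^* y> gives (Ax)^T y = x^T (A^*) y, i.e. x^T A^T y = x^T (A^*) y. Since this holds for all x, y, we must have A^* = A^T. Therefore
A^* =
[[0, -3, -2],
 [-1, -2, 1],
 [0, -3, 1]].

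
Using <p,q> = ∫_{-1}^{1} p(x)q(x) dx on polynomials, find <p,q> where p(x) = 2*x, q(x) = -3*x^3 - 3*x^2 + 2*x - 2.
<p,q> = 4/15

Expand the product: p(x)·q(x) = -6*x^4 - 6*x^3 + 4*x^2 - 4*x.
∫_{-1}^{1} of each monomial x^k gives [2/(k+1) if k even, 0 if k odd]. Integrating term-by-term (or equivalently evaluating the antiderivative F(x) = -6*x^5/5 - 3*x^4/2 + 4*x^3/3 - 2*x^2 at the endpoints):
  F(1) − F(−1) = -101/30 − (-109/30) = 4/15.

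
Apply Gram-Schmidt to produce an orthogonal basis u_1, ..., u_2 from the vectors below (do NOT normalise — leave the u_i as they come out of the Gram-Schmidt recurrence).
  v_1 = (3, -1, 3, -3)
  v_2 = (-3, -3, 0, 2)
Orthogonal basis:
  u_1 = (3, -1, 3, -3)
  u_2 = (-12/7, -24/7, 9/7, 5/7)

Apply the Gram-Schmidt recurrence
  u_1 = v_1
  u_i = v_i − Σ_{j<i} ((v_i · u_j) / (u_j · u_j)) · u_j.

Step by step this gives:
  u_1 = (3, -1, 3, -3)
  u_2 = (-12/7, -24/7, 9/7, 5/7)

Orthogonality check:
  u_2 · u_1 = 0 (should be 0)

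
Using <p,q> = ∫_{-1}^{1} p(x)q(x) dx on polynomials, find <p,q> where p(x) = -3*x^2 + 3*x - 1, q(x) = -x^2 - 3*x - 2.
<p,q> = 58/15

Expand the product: p(x)·q(x) = 3*x^4 + 6*x^3 - 2*x^2 - 3*x + 2.
∫_{-1}^{1} of each monomial x^k gives [2/(k+1) if k even, 0 if k odd]. Integrating term-by-term (or equivalently evaluating the antiderivative F(x) = 3*x^5/5 + 3*x^4/2 - 2*x^3/3 - 3*x^2/2 + 2*x at the endpoints):
  F(1) − F(−1) = 29/15 − (-29/15) = 58/15.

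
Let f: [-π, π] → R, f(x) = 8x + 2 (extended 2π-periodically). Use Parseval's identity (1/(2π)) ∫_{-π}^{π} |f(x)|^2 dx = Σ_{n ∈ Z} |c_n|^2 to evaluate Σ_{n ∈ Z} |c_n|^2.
Σ |c_n|^2 = 64π^2/3 + 4

Expand and integrate term by term over [-π, π]:
  ∫ (8x)^2 dx = 64·(2π^3/3); ∫ 2·8·(2)·x dx = 0 (odd integrand); ∫ 2^2 dx = 4·2π.
So (1/(2π)) ∫_{-π}^{π} (8x + 2)^2 dx = 64π^2/3 + 4 = 64π^2/3 + 4.
Parseval ⇒ Σ |c_n|^2 = 64π^2/3 + 4.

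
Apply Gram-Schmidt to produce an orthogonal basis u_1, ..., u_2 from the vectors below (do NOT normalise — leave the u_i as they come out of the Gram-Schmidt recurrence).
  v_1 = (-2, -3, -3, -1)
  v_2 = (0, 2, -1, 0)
Orthogonal basis:
  u_1 = (-2, -3, -3, -1)
  u_2 = (-6/23, 37/23, -32/23, -3/23)

Apply the Gram-Schmidt recurrence
  u_1 = v_1
  u_i = v_i − Σ_{j<i} ((v_i · u_j) / (u_j · u_j)) · u_j.

Step by step this gives:
  u_1 = (-2, -3, -3, -1)
  u_2 = (-6/23, 37/23, -32/23, -3/23)

Orthogonality check:
  u_2 · u_1 = 0 (should be 0)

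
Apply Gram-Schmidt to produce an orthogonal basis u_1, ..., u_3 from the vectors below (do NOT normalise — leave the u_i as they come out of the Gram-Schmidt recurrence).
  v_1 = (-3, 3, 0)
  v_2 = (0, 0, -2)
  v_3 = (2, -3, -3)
Orthogonal basis:
  u_1 = (-3, 3, 0)
  u_2 = (0, 0, -2)
  u_3 = (-1/2, -1/2, 0)

Apply the Gram-Schmidt recurrence
  u_1 = v_1
  u_i = v_i − Σ_{j<i} ((v_i · u_j) / (u_j · u_j)) · u_j.

Step by step this gives:
  u_1 = (-3, 3, 0)
  u_2 = (0, 0, -2)
  u_3 = (-1/2, -1/2, 0)

Orthogonality check:
  u_2 · u_1 = 0 (should be 0)
  u_3 · u_1 = 0 (should be 0)
  u_3 · u_2 = 0 (should be 0)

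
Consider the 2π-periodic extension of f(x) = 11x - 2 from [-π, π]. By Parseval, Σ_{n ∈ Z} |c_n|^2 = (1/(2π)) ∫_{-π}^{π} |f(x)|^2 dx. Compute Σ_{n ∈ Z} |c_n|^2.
Σ |c_n|^2 = 121π^2/3 + 4

Expand and integrate term by term over [-π, π]:
  ∫ (11x)^2 dx = 121·(2π^3/3); ∫ 2·11·(-2)·x dx = 0 (odd integrand); ∫ (-2)^2 dx = 4·2π.
So (1/(2π)) ∫_{-π}^{π} (11x - 2)^2 dx = 121π^2/3 + 4 = 121π^2/3 + 4.
Parseval ⇒ Σ |c_n|^2 = 121π^2/3 + 4.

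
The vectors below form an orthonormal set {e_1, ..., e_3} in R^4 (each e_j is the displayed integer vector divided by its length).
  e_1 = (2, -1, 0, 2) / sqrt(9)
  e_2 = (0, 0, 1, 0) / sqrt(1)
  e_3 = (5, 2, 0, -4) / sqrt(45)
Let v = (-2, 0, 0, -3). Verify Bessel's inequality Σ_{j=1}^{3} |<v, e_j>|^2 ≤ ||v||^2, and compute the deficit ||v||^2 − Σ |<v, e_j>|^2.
Σ |<v, e_j>|^2 = 56/5; ||v||^2 = 13; deficit = 9/5

Write each e_j = u_j / sqrt(<u_j, u_j>) where u_j is the displayed integer vector. Then <v, e_j> = <v, u_j> / sqrt(<u_j, u_j>), so |<v, e_j>|^2 = <v, u_j>^2 / <u_j, u_j>.
Coefficients: <v, e_1> = -10/sqrt(9), <v, e_2> = 0/sqrt(1), <v, e_3> = 2/sqrt(45).
Square and sum: Σ |<v, e_j>|^2 = 56/5.
Compute ||v||^2 = v·v = 13.
Deficit = 13 − 56/5 = 9/5 ≥ 0, confirming Bessel's inequality. (The deficit equals ||v − Σ <v,e_j> e_j||^2, the squared distance from v to span{e_j}.)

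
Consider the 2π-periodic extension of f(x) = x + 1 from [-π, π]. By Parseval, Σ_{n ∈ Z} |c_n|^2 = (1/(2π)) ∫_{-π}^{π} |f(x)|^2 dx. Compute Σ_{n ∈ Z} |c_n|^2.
Σ |c_n|^2 = π^2/3 + 1

Expand and integrate term by term over [-π, π]:
  ∫ (x)^2 dx = 1·(2π^3/3); ∫ 2·1·(1)·x dx = 0 (odd integrand); ∫ 1^2 dx = 1·2π.
So (1/(2π)) ∫_{-π}^{π} (x + 1)^2 dx = 1π^2/3 + 1 = π^2/3 + 1.
Parseval ⇒ Σ |c_n|^2 = π^2/3 + 1.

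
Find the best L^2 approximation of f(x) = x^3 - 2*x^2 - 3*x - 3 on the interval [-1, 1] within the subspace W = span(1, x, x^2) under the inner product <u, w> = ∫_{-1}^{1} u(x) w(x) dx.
g(x) = -2*x^2 - 12*x/5 - 3

The best approximation g ∈ W is the orthogonal projection of f onto W. Writing g = a_0 + a_1 x + a_2 x^2, the coefficients solve the normal equations G · a = b where
  G_{ij} = <φ_i, φ_j> and b_i = <f, φ_i>, with φ_0 = 1, φ_1 = x, φ_2 = x^2.
G =
  [2, 0, 2/3]
  [0, 2/3, 0]
  [2/3, 0, 2/5],
b = (-22/3, -8/5, -14/5).
Solving gives a_0 = -3, a_1 = -12/5, a_2 = -2, so
  g(x) = -2*x^2 - 12*x/5 - 3.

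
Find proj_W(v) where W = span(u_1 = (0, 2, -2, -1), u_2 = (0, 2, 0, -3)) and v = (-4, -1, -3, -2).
proj_W(v) = (0, 22/17, -25/17, -8/17)

Set up U = [u_1 | ... | u_2] ∈ R^(4×2). The projector onto W = col(U) is P = U (U^T U)^(-1) U^T.
Compute U^T U =
  [9, 7]
  [7, 13],
and U^T v = (6, 4).
Solve U^T U · c = U^T v for the coefficients: c = (25/34, -3/34). The projection is proj_W(v) = U c.
Check: (v - proj_W(v)) · u_1 = 0  (should be 0).
Check: (v - proj_W(v)) · u_2 = 0  (should be 0).
Result: proj_W(v) = (0, 22/17, -25/17, -8/17).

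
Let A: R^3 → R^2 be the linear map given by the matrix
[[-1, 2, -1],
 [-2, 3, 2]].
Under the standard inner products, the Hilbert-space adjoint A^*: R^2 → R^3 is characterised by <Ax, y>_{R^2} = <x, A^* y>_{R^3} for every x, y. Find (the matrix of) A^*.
A^* = A^T =
[[-1, -2],
 [2, 3],
 [-1, 2]]

For real matrices with standard dot products, the defining identity <Ax, y> = <x, A^* y> gives (Ax)^T y = x^T (A^*) y, i.e. x^T A^T y = x^T (A^*) y. Since this holds for all x, y, we must have A^* = A^T. Therefore
A^* =
[[-1, -2],
 [2, 3],
 [-1, 2]].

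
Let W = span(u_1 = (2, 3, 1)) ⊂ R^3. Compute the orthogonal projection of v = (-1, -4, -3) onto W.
proj_W(v) = (-17/7, -51/14, -17/14)

Set up U = [u_1 | ... | u_1] ∈ R^(3×1). The projector onto W = col(U) is P = U (U^T U)^(-1) U^T.
Compute U^T U =
  [14],
and U^T v = (-17).
Solve U^T U · c = U^T v for the coefficients: c = (-17/14). The projection is proj_W(v) = U c.
Check: (v - proj_W(v)) · u_1 = 0  (should be 0).
Result: proj_W(v) = (-17/7, -51/14, -17/14).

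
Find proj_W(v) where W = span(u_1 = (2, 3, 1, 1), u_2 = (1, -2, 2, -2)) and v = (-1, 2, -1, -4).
proj_W(v) = (-7/179, -49/179, 13/179, -31/179)

Set up U = [u_1 | ... | u_2] ∈ R^(4×2). The projector onto W = col(U) is P = U (U^T U)^(-1) U^T.
Compute U^T U =
  [15, -4]
  [-4, 13],
and U^T v = (-1, 1).
Solve U^T U · c = U^T v for the coefficients: c = (-9/179, 11/179). The projection is proj_W(v) = U c.
Check: (v - proj_W(v)) · u_1 = 0  (should be 0).
Check: (v - proj_W(v)) · u_2 = 0  (should be 0).
Result: proj_W(v) = (-7/179, -49/179, 13/179, -31/179).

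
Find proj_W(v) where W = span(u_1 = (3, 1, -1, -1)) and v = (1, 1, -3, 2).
proj_W(v) = (5/4, 5/12, -5/12, -5/12)

Set up U = [u_1 | ... | u_1] ∈ R^(4×1). The projector onto W = col(U) is P = U (U^T U)^(-1) U^T.
Compute U^T U =
  [12],
and U^T v = (5).
Solve U^T U · c = U^T v for the coefficients: c = (5/12). The projection is proj_W(v) = U c.
Check: (v - proj_W(v)) · u_1 = 0  (should be 0).
Result: proj_W(v) = (5/4, 5/12, -5/12, -5/12).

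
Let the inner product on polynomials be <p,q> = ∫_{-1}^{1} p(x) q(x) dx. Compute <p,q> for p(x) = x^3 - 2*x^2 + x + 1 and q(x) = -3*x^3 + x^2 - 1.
<p,q> = -20/7

Expand the product: p(x)·q(x) = -3*x^6 + 7*x^5 - 5*x^4 - 3*x^3 + 3*x^2 - x - 1.
∫_{-1}^{1} of each monomial x^k gives [2/(k+1) if k even, 0 if k odd]. Integrating term-by-term (or equivalently evaluating the antiderivative F(x) = -3*x^7/7 + 7*x^6/6 - x^5 - 3*x^4/4 + x^3 - x^2/2 - x at the endpoints):
  F(1) − F(−1) = -127/84 − (113/84) = -20/7.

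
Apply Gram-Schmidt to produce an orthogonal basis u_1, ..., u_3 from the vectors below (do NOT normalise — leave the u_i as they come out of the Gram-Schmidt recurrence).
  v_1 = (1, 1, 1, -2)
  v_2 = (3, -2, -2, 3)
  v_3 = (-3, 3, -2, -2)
Orthogonal basis:
  u_1 = (1, 1, 1, -2)
  u_2 = (4, -1, -1, 1)
  u_3 = (-17/133, 256/133, -409/133, -85/133)

Apply the Gram-Schmidt recurrence
  u_1 = v_1
  u_i = v_i − Σ_{j<i} ((v_i · u_j) / (u_j · u_j)) · u_j.

Step by step this gives:
  u_1 = (1, 1, 1, -2)
  u_2 = (4, -1, -1, 1)
  u_3 = (-17/133, 256/133, -409/133, -85/133)

Orthogonality check:
  u_2 · u_1 = 0 (should be 0)
  u_3 · u_1 = 0 (should be 0)
  u_3 · u_2 = 0 (should be 0)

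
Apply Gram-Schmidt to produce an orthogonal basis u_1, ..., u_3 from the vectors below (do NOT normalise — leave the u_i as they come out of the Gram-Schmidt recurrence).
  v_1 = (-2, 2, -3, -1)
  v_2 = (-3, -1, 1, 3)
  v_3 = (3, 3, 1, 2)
Orthogonal basis:
  u_1 = (-2, 2, -3, -1)
  u_2 = (-29/9, -7/9, 2/3, 26/9)
  u_3 = (137/89, 297/89, 63/178, 451/178)

Apply the Gram-Schmidt recurrence
  u_1 = v_1
  u_i = v_i − Σ_{j<i} ((v_i · u_j) / (u_j · u_j)) · u_j.

Step by step this gives:
  u_1 = (-2, 2, -3, -1)
  u_2 = (-29/9, -7/9, 2/3, 26/9)
  u_3 = (137/89, 297/89, 63/178, 451/178)

Orthogonality check:
  u_2 · u_1 = 0 (should be 0)
  u_3 · u_1 = 0 (should be 0)
  u_3 · u_2 = 0 (should be 0)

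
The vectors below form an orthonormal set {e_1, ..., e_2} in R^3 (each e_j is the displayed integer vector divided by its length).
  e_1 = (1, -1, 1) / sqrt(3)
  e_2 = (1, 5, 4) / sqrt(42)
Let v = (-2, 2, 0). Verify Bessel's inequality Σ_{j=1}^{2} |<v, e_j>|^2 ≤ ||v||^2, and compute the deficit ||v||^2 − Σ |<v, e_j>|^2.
Σ |<v, e_j>|^2 = 48/7; ||v||^2 = 8; deficit = 8/7

Write each e_j = u_j / sqrt(<u_j, u_j>) where u_j is the displayed integer vector. Then <v, e_j> = <v, u_j> / sqrt(<u_j, u_j>), so |<v, e_j>|^2 = <v, u_j>^2 / <u_j, u_j>.
Coefficients: <v, e_1> = -4/sqrt(3), <v, e_2> = 8/sqrt(42).
Square and sum: Σ |<v, e_j>|^2 = 48/7.
Compute ||v||^2 = v·v = 8.
Deficit = 8 − 48/7 = 8/7 ≥ 0, confirming Bessel's inequality. (The deficit equals ||v − Σ <v,e_j> e_j||^2, the squared distance from v to span{e_j}.)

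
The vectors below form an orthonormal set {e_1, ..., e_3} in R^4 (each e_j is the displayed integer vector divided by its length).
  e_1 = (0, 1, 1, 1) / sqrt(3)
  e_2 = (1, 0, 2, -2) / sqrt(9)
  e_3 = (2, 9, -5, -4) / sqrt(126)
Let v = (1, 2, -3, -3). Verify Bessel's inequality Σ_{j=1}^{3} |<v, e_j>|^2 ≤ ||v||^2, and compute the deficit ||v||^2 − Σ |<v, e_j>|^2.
Σ |<v, e_j>|^2 = 965/42; ||v||^2 = 23; deficit = 1/42

Write each e_j = u_j / sqrt(<u_j, u_j>) where u_j is the displayed integer vector. Then <v, e_j> = <v, u_j> / sqrt(<u_j, u_j>), so |<v, e_j>|^2 = <v, u_j>^2 / <u_j, u_j>.
Coefficients: <v, e_1> = -4/sqrt(3), <v, e_2> = 1/sqrt(9), <v, e_3> = 47/sqrt(126).
Square and sum: Σ |<v, e_j>|^2 = 965/42.
Compute ||v||^2 = v·v = 23.
Deficit = 23 − 965/42 = 1/42 ≥ 0, confirming Bessel's inequality. (The deficit equals ||v − Σ <v,e_j> e_j||^2, the squared distance from v to span{e_j}.)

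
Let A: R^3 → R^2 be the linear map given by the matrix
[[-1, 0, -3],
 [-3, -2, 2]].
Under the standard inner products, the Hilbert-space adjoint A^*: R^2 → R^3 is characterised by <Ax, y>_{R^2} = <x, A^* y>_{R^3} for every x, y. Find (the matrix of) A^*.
A^* = A^T =
[[-1, -3],
 [0, -2],
 [-3, 2]]

For real matrices with standard dot products, the defining identity <Ax, y> = <x, A^* y> gives (Ax)^T y = x^T (A^*) y, i.e. x^T A^T y = x^T (A^*) y. Since this holds for all x, y, we must have A^* = A^T. Therefore
A^* =
[[-1, -3],
 [0, -2],
 [-3, 2]].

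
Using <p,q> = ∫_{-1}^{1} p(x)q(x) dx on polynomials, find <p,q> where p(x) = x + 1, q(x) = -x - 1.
<p,q> = -8/3

Expand the product: p(x)·q(x) = -x^2 - 2*x - 1.
∫_{-1}^{1} of each monomial x^k gives [2/(k+1) if k even, 0 if k odd]. Integrating term-by-term (or equivalently evaluating the antiderivative F(x) = -x^3/3 - x^2 - x at the endpoints):
  F(1) − F(−1) = -7/3 − (1/3) = -8/3.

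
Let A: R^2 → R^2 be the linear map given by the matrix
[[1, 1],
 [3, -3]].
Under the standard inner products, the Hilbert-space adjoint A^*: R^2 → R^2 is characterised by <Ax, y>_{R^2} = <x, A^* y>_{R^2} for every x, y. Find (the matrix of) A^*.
A^* = A^T =
[[1, 3],
 [1, -3]]

For real matrices with standard dot products, the defining identity <Ax, y> = <x, A^* y> gives (Ax)^T y = x^T (A^*) y, i.e. x^T A^T y = x^T (A^*) y. Since this holds for all x, y, we must have A^* = A^T. Therefore
A^* =
[[1, 3],
 [1, -3]].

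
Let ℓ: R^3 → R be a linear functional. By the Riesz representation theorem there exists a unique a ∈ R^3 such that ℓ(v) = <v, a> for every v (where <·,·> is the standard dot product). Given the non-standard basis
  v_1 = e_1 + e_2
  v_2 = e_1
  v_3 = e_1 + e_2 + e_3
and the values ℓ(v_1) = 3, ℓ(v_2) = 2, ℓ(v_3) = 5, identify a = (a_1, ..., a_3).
a = (2, 1, 2)

Write a = (a_1, ..., a_3) in the standard basis. For each basis vector v_i, ℓ(v_i) = <v_i, a> is a linear equation in the a_j's. Collect the n equations into a matrix system V a = ℓ, where row i of V is v_i (expressed in the standard basis). Since V is invertible (lower-triangular with 1s on the diagonal, up to permutation), solve by back-substitution:
  V =
[[1, 1, 0],
 [1, 0, 0],
 [1, 1, 1]]
  V a = (3, 2, 5)
Solving gives a = (2, 1, 2).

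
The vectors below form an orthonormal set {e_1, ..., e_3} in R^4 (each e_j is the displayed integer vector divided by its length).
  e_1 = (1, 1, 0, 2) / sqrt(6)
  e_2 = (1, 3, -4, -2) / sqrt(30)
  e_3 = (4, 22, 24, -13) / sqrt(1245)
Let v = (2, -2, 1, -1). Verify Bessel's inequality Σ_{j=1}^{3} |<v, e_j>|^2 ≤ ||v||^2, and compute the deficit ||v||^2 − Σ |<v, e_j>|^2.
Σ |<v, e_j>|^2 = 155/83; ||v||^2 = 10; deficit = 675/83

Write each e_j = u_j / sqrt(<u_j, u_j>) where u_j is the displayed integer vector. Then <v, e_j> = <v, u_j> / sqrt(<u_j, u_j>), so |<v, e_j>|^2 = <v, u_j>^2 / <u_j, u_j>.
Coefficients: <v, e_1> = -2/sqrt(6), <v, e_2> = -6/sqrt(30), <v, e_3> = 1/sqrt(1245).
Square and sum: Σ |<v, e_j>|^2 = 155/83.
Compute ||v||^2 = v·v = 10.
Deficit = 10 − 155/83 = 675/83 ≥ 0, confirming Bessel's inequality. (The deficit equals ||v − Σ <v,e_j> e_j||^2, the squared distance from v to span{e_j}.)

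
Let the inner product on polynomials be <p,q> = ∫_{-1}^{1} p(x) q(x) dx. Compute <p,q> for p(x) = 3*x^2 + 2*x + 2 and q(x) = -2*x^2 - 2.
<p,q> = -256/15

Expand the product: p(x)·q(x) = -6*x^4 - 4*x^3 - 10*x^2 - 4*x - 4.
∫_{-1}^{1} of each monomial x^k gives [2/(k+1) if k even, 0 if k odd]. Integrating term-by-term (or equivalently evaluating the antiderivative F(x) = -6*x^5/5 - x^4 - 10*x^3/3 - 2*x^2 - 4*x at the endpoints):
  F(1) − F(−1) = -173/15 − (83/15) = -256/15.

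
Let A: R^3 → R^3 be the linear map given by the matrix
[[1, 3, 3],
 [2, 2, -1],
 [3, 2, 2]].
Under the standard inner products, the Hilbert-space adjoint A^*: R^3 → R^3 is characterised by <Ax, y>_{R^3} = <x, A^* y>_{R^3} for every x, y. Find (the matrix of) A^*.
A^* = A^T =
[[1, 2, 3],
 [3, 2, 2],
 [3, -1, 2]]

For real matrices with standard dot products, the defining identity <Ax, y> = <x, A^* y> gives (Ax)^T y = x^T (A^*) y, i.e. x^T A^T y = x^T (A^*) y. Since this holds for all x, y, we must have A^* = A^T. Therefore
A^* =
[[1, 2, 3],
 [3, 2, 2],
 [3, -1, 2]].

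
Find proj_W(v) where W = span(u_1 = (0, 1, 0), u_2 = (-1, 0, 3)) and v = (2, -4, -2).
proj_W(v) = (4/5, -4, -12/5)

Set up U = [u_1 | ... | u_2] ∈ R^(3×2). The projector onto W = col(U) is P = U (U^T U)^(-1) U^T.
Compute U^T U =
  [1, 0]
  [0, 10],
and U^T v = (-4, -8).
Solve U^T U · c = U^T v for the coefficients: c = (-4, -4/5). The projection is proj_W(v) = U c.
Check: (v - proj_W(v)) · u_1 = 0  (should be 0).
Check: (v - proj_W(v)) · u_2 = 0  (should be 0).
Result: proj_W(v) = (4/5, -4, -12/5).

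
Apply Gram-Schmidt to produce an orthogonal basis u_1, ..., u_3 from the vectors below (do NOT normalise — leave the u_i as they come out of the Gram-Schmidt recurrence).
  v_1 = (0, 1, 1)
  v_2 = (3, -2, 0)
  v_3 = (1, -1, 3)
Orthogonal basis:
  u_1 = (0, 1, 1)
  u_2 = (3, -1, 1)
  u_3 = (-10/11, -15/11, 15/11)

Apply the Gram-Schmidt recurrence
  u_1 = v_1
  u_i = v_i − Σ_{j<i} ((v_i · u_j) / (u_j · u_j)) · u_j.

Step by step this gives:
  u_1 = (0, 1, 1)
  u_2 = (3, -1, 1)
  u_3 = (-10/11, -15/11, 15/11)

Orthogonality check:
  u_2 · u_1 = 0 (should be 0)
  u_3 · u_1 = 0 (should be 0)
  u_3 · u_2 = 0 (should be 0)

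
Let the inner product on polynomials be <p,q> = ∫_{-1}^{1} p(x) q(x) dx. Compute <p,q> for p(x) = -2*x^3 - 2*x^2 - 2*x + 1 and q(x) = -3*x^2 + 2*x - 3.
<p,q> = -88/15

Expand the product: p(x)·q(x) = 6*x^5 + 2*x^4 + 8*x^3 - x^2 + 8*x - 3.
∫_{-1}^{1} of each monomial x^k gives [2/(k+1) if k even, 0 if k odd]. Integrating term-by-term (or equivalently evaluating the antiderivative F(x) = x^6 + 2*x^5/5 + 2*x^4 - x^3/3 + 4*x^2 - 3*x at the endpoints):
  F(1) − F(−1) = 61/15 − (149/15) = -88/15.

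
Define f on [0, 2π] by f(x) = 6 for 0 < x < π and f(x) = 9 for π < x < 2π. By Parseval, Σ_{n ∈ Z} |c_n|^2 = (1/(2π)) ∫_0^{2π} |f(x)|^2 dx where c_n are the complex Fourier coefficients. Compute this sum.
Σ |c_n|^2 = 117/2

Parseval equates the L^2 energy of f (normalised by 1/(2π)) with the ℓ^2 sum of its Fourier coefficients: (1/(2π)) ∫_0^{2π} |f|^2 = Σ |c_n|^2.
Compute the left side: (1/(2π)) [∫_0^π 6^2 dx + ∫_π^{2π} 9^2 dx] = (1/(2π)) · (36π + 81π) = (36 + 81)/2 = 117/2.
So Σ_{n ∈ Z} |c_n|^2 = 117/2.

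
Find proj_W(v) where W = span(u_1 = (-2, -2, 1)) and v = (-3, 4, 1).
proj_W(v) = (2/9, 2/9, -1/9)

Set up U = [u_1 | ... | u_1] ∈ R^(3×1). The projector onto W = col(U) is P = U (U^T U)^(-1) U^T.
Compute U^T U =
  [9],
and U^T v = (-1).
Solve U^T U · c = U^T v for the coefficients: c = (-1/9). The projection is proj_W(v) = U c.
Check: (v - proj_W(v)) · u_1 = 0  (should be 0).
Result: proj_W(v) = (2/9, 2/9, -1/9).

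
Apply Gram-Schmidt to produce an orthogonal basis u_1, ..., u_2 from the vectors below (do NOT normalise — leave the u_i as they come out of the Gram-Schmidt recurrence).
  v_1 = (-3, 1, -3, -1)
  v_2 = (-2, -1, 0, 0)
Orthogonal basis:
  u_1 = (-3, 1, -3, -1)
  u_2 = (-5/4, -5/4, 3/4, 1/4)

Apply the Gram-Schmidt recurrence
  u_1 = v_1
  u_i = v_i − Σ_{j<i} ((v_i · u_j) / (u_j · u_j)) · u_j.

Step by step this gives:
  u_1 = (-3, 1, -3, -1)
  u_2 = (-5/4, -5/4, 3/4, 1/4)

Orthogonality check:
  u_2 · u_1 = 0 (should be 0)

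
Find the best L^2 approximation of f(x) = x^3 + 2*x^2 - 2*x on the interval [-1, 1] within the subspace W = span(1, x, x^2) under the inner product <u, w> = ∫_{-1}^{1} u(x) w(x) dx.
g(x) = 2*x^2 - 7*x/5

The best approximation g ∈ W is the orthogonal projection of f onto W. Writing g = a_0 + a_1 x + a_2 x^2, the coefficients solve the normal equations G · a = b where
  G_{ij} = <φ_i, φ_j> and b_i = <f, φ_i>, with φ_0 = 1, φ_1 = x, φ_2 = x^2.
G =
  [2, 0, 2/3]
  [0, 2/3, 0]
  [2/3, 0, 2/5],
b = (4/3, -14/15, 4/5).
Solving gives a_0 = 0, a_1 = -7/5, a_2 = 2, so
  g(x) = 2*x^2 - 7*x/5.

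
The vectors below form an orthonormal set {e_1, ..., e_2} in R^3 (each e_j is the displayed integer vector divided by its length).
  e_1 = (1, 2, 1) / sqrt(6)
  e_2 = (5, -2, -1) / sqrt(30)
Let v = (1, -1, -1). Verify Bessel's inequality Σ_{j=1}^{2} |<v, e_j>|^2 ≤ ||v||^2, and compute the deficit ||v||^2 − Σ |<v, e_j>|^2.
Σ |<v, e_j>|^2 = 14/5; ||v||^2 = 3; deficit = 1/5

Write each e_j = u_j / sqrt(<u_j, u_j>) where u_j is the displayed integer vector. Then <v, e_j> = <v, u_j> / sqrt(<u_j, u_j>), so |<v, e_j>|^2 = <v, u_j>^2 / <u_j, u_j>.
Coefficients: <v, e_1> = -2/sqrt(6), <v, e_2> = 8/sqrt(30).
Square and sum: Σ |<v, e_j>|^2 = 14/5.
Compute ||v||^2 = v·v = 3.
Deficit = 3 − 14/5 = 1/5 ≥ 0, confirming Bessel's inequality. (The deficit equals ||v − Σ <v,e_j> e_j||^2, the squared distance from v to span{e_j}.)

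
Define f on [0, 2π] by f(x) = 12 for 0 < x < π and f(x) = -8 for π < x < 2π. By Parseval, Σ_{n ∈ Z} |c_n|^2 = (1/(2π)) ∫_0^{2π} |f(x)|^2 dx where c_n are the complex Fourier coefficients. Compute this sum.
Σ |c_n|^2 = 104

Parseval equates the L^2 energy of f (normalised by 1/(2π)) with the ℓ^2 sum of its Fourier coefficients: (1/(2π)) ∫_0^{2π} |f|^2 = Σ |c_n|^2.
Compute the left side: (1/(2π)) [∫_0^π 12^2 dx + ∫_π^{2π} (-8)^2 dx] = (1/(2π)) · (144π + 64π) = (144 + 64)/2 = 104.
So Σ_{n ∈ Z} |c_n|^2 = 104.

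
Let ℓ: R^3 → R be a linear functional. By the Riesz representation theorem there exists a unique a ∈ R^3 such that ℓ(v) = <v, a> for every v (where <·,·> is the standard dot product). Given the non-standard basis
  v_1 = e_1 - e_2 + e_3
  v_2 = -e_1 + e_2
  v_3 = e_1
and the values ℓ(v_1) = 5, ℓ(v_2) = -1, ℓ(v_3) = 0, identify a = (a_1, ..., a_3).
a = (0, -1, 4)

Write a = (a_1, ..., a_3) in the standard basis. For each basis vector v_i, ℓ(v_i) = <v_i, a> is a linear equation in the a_j's. Collect the n equations into a matrix system V a = ℓ, where row i of V is v_i (expressed in the standard basis). Since V is invertible (lower-triangular with 1s on the diagonal, up to permutation), solve by back-substitution:
  V =
[[1, -1, 1],
 [-1, 1, 0],
 [1, 0, 0]]
  V a = (5, -1, 0)
Solving gives a = (0, -1, 4).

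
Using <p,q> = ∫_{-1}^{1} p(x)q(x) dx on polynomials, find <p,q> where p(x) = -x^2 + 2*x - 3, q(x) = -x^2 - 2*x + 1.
<p,q> = -104/15

Expand the product: p(x)·q(x) = x^4 - 2*x^2 + 8*x - 3.
∫_{-1}^{1} of each monomial x^k gives [2/(k+1) if k even, 0 if k odd]. Integrating term-by-term (or equivalently evaluating the antiderivative F(x) = x^5/5 - 2*x^3/3 + 4*x^2 - 3*x at the endpoints):
  F(1) − F(−1) = 8/15 − (112/15) = -104/15.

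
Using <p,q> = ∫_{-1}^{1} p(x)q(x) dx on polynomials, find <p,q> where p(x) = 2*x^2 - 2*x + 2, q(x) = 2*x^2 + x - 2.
<p,q> = -116/15

Expand the product: p(x)·q(x) = 4*x^4 - 2*x^3 - 2*x^2 + 6*x - 4.
∫_{-1}^{1} of each monomial x^k gives [2/(k+1) if k even, 0 if k odd]. Integrating term-by-term (or equivalently evaluating the antiderivative F(x) = 4*x^5/5 - x^4/2 - 2*x^3/3 + 3*x^2 - 4*x at the endpoints):
  F(1) − F(−1) = -41/30 − (191/30) = -116/15.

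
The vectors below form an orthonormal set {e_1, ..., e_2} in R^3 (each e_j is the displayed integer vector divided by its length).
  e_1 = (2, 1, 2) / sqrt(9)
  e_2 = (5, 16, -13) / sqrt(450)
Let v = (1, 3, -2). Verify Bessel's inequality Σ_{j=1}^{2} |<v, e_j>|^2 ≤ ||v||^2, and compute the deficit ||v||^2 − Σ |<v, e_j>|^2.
Σ |<v, e_j>|^2 = 699/50; ||v||^2 = 14; deficit = 1/50

Write each e_j = u_j / sqrt(<u_j, u_j>) where u_j is the displayed integer vector. Then <v, e_j> = <v, u_j> / sqrt(<u_j, u_j>), so |<v, e_j>|^2 = <v, u_j>^2 / <u_j, u_j>.
Coefficients: <v, e_1> = 1/sqrt(9), <v, e_2> = 79/sqrt(450).
Square and sum: Σ |<v, e_j>|^2 = 699/50.
Compute ||v||^2 = v·v = 14.
Deficit = 14 − 699/50 = 1/50 ≥ 0, confirming Bessel's inequality. (The deficit equals ||v − Σ <v,e_j> e_j||^2, the squared distance from v to span{e_j}.)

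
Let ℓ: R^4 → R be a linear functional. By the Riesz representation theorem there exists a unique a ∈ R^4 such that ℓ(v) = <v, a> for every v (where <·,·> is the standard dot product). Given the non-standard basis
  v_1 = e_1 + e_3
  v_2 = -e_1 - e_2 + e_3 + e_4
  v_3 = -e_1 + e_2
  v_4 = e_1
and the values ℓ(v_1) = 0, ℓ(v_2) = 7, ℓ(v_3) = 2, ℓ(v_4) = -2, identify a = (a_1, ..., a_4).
a = (-2, 0, 2, 3)

Write a = (a_1, ..., a_4) in the standard basis. For each basis vector v_i, ℓ(v_i) = <v_i, a> is a linear equation in the a_j's. Collect the n equations into a matrix system V a = ℓ, where row i of V is v_i (expressed in the standard basis). Since V is invertible (lower-triangular with 1s on the diagonal, up to permutation), solve by back-substitution:
  V =
[[1, 0, 1, 0],
 [-1, -1, 1, 1],
 [-1, 1, 0, 0],
 [1, 0, 0, 0]]
  V a = (0, 7, 2, -2)
Solving gives a = (-2, 0, 2, 3).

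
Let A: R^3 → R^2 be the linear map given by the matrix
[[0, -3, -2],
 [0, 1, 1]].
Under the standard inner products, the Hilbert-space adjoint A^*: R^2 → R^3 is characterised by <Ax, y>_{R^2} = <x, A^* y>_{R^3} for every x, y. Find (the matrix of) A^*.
A^* = A^T =
[[0, 0],
 [-3, 1],
 [-2, 1]]

For real matrices with standard dot products, the defining identity <Ax, y> = <x, A^* y> gives (Ax)^T y = x^T (A^*) y, i.e. x^T A^T y = x^T (A^*) y. Since this holds for all x, y, we must have A^* = A^T. Therefore
A^* =
[[0, 0],
 [-3, 1],
 [-2, 1]].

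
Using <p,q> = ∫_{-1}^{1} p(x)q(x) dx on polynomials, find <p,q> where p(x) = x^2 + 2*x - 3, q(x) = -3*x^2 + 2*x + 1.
<p,q> = 32/15

Expand the product: p(x)·q(x) = -3*x^4 - 4*x^3 + 14*x^2 - 4*x - 3.
∫_{-1}^{1} of each monomial x^k gives [2/(k+1) if k even, 0 if k odd]. Integrating term-by-term (or equivalently evaluating the antiderivative F(x) = -3*x^5/5 - x^4 + 14*x^3/3 - 2*x^2 - 3*x at the endpoints):
  F(1) − F(−1) = -29/15 − (-61/15) = 32/15.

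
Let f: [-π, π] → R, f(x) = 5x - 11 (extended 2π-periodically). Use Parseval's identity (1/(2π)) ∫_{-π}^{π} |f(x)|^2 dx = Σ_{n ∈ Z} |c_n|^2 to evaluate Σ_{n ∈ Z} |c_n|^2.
Σ |c_n|^2 = 25π^2/3 + 121

Expand and integrate term by term over [-π, π]:
  ∫ (5x)^2 dx = 25·(2π^3/3); ∫ 2·5·(-11)·x dx = 0 (odd integrand); ∫ (-11)^2 dx = 121·2π.
So (1/(2π)) ∫_{-π}^{π} (5x - 11)^2 dx = 25π^2/3 + 121 = 25π^2/3 + 121.
Parseval ⇒ Σ |c_n|^2 = 25π^2/3 + 121.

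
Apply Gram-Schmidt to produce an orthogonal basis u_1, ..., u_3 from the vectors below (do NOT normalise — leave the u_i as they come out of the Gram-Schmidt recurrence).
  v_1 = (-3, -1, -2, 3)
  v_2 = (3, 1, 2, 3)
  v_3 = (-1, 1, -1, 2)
Orthogonal basis:
  u_1 = (-3, -1, -2, 3)
  u_2 = (54/23, 18/23, 36/23, 84/23)
  u_3 = (-1/7, 9/7, -3/7, 0)

Apply the Gram-Schmidt recurrence
  u_1 = v_1
  u_i = v_i − Σ_{j<i} ((v_i · u_j) / (u_j · u_j)) · u_j.

Step by step this gives:
  u_1 = (-3, -1, -2, 3)
  u_2 = (54/23, 18/23, 36/23, 84/23)
  u_3 = (-1/7, 9/7, -3/7, 0)

Orthogonality check:
  u_2 · u_1 = 0 (should be 0)
  u_3 · u_1 = 0 (should be 0)
  u_3 · u_2 = 0 (should be 0)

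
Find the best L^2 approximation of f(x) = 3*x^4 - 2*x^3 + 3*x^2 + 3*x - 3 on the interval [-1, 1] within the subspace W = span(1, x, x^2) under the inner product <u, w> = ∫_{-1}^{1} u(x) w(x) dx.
g(x) = 39*x^2/7 + 9*x/5 - 114/35

The best approximation g ∈ W is the orthogonal projection of f onto W. Writing g = a_0 + a_1 x + a_2 x^2, the coefficients solve the normal equations G · a = b where
  G_{ij} = <φ_i, φ_j> and b_i = <f, φ_i>, with φ_0 = 1, φ_1 = x, φ_2 = x^2.
G =
  [2, 0, 2/3]
  [0, 2/3, 0]
  [2/3, 0, 2/5],
b = (-14/5, 6/5, 2/35).
Solving gives a_0 = -114/35, a_1 = 9/5, a_2 = 39/7, so
  g(x) = 39*x^2/7 + 9*x/5 - 114/35.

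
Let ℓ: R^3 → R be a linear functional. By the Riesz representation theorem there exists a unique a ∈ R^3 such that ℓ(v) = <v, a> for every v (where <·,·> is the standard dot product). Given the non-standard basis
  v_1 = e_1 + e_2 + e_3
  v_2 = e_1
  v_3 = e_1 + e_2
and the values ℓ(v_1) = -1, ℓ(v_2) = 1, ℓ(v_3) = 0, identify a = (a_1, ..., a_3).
a = (1, -1, -1)

Write a = (a_1, ..., a_3) in the standard basis. For each basis vector v_i, ℓ(v_i) = <v_i, a> is a linear equation in the a_j's. Collect the n equations into a matrix system V a = ℓ, where row i of V is v_i (expressed in the standard basis). Since V is invertible (lower-triangular with 1s on the diagonal, up to permutation), solve by back-substitution:
  V =
[[1, 1, 1],
 [1, 0, 0],
 [1, 1, 0]]
  V a = (-1, 1, 0)
Solving gives a = (1, -1, -1).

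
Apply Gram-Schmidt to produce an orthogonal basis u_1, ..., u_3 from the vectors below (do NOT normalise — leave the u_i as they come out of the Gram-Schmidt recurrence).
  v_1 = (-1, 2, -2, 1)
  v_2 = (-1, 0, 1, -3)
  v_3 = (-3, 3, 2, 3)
Orthogonal basis:
  u_1 = (-1, 2, -2, 1)
  u_2 = (-7/5, 4/5, 1/5, -13/5)
  u_3 = (-109/47, 69/47, 170/47, 93/47)

Apply the Gram-Schmidt recurrence
  u_1 = v_1
  u_i = v_i − Σ_{j<i} ((v_i · u_j) / (u_j · u_j)) · u_j.

Step by step this gives:
  u_1 = (-1, 2, -2, 1)
  u_2 = (-7/5, 4/5, 1/5, -13/5)
  u_3 = (-109/47, 69/47, 170/47, 93/47)

Orthogonality check:
  u_2 · u_1 = 0 (should be 0)
  u_3 · u_1 = 0 (should be 0)
  u_3 · u_2 = 0 (should be 0)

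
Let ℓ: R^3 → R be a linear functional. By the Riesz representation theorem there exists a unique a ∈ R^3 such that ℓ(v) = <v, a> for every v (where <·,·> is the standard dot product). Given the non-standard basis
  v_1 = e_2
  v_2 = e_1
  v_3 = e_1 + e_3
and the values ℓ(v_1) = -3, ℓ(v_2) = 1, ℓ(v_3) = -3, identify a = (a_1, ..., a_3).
a = (1, -3, -4)

Write a = (a_1, ..., a_3) in the standard basis. For each basis vector v_i, ℓ(v_i) = <v_i, a> is a linear equation in the a_j's. Collect the n equations into a matrix system V a = ℓ, where row i of V is v_i (expressed in the standard basis). Since V is invertible (lower-triangular with 1s on the diagonal, up to permutation), solve by back-substitution:
  V =
[[0, 1, 0],
 [1, 0, 0],
 [1, 0, 1]]
  V a = (-3, 1, -3)
Solving gives a = (1, -3, -4).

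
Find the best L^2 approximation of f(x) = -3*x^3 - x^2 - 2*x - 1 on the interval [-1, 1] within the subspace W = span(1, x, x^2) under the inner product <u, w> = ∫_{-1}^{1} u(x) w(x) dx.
g(x) = -x^2 - 19*x/5 - 1

The best approximation g ∈ W is the orthogonal projection of f onto W. Writing g = a_0 + a_1 x + a_2 x^2, the coefficients solve the normal equations G · a = b where
  G_{ij} = <φ_i, φ_j> and b_i = <f, φ_i>, with φ_0 = 1, φ_1 = x, φ_2 = x^2.
G =
  [2, 0, 2/3]
  [0, 2/3, 0]
  [2/3, 0, 2/5],
b = (-8/3, -38/15, -16/15).
Solving gives a_0 = -1, a_1 = -19/5, a_2 = -1, so
  g(x) = -x^2 - 19*x/5 - 1.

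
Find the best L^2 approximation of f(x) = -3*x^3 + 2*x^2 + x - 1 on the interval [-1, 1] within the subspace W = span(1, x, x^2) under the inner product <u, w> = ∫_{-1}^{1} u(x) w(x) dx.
g(x) = 2*x^2 - 4*x/5 - 1

The best approximation g ∈ W is the orthogonal projection of f onto W. Writing g = a_0 + a_1 x + a_2 x^2, the coefficients solve the normal equations G · a = b where
  G_{ij} = <φ_i, φ_j> and b_i = <f, φ_i>, with φ_0 = 1, φ_1 = x, φ_2 = x^2.
G =
  [2, 0, 2/3]
  [0, 2/3, 0]
  [2/3, 0, 2/5],
b = (-2/3, -8/15, 2/15).
Solving gives a_0 = -1, a_1 = -4/5, a_2 = 2, so
  g(x) = 2*x^2 - 4*x/5 - 1.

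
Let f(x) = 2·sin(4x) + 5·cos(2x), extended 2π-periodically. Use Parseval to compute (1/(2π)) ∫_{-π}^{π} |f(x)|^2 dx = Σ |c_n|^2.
Σ |c_n|^2 = 29/2

Expand |f|^2 and use orthogonality of {sin(nx), cos(mx)} on [-π, π]:
  ∫_{-π}^{π} sin(nx)^2 dx = π, ∫ cos(mx)^2 dx = π, and cross terms integrate to 0.
So ∫_{-π}^{π} f(x)^2 dx = 2^2 · π + 5^2 · π = (4 + 25)π.
Divide by 2π: (4 + 25)/2 = 29/2.
By Parseval, this equals Σ |c_n|^2.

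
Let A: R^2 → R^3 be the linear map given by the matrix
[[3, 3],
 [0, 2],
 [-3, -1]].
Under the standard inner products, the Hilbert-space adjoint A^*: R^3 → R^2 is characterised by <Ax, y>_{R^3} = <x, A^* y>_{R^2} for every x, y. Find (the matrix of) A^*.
A^* = A^T =
[[3, 0, -3],
 [3, 2, -1]]

For real matrices with standard dot products, the defining identity <Ax, y> = <x, A^* y> gives (Ax)^T y = x^T (A^*) y, i.e. x^T A^T y = x^T (A^*) y. Since this holds for all x, y, we must have A^* = A^T. Therefore
A^* =
[[3, 0, -3],
 [3, 2, -1]].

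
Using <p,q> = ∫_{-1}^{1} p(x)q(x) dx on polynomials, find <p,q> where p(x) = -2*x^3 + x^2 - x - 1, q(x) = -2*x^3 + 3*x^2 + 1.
<p,q> = -4/21

Expand the product: p(x)·q(x) = 4*x^6 - 8*x^5 + 5*x^4 - 3*x^3 - 2*x^2 - x - 1.
∫_{-1}^{1} of each monomial x^k gives [2/(k+1) if k even, 0 if k odd]. Integrating term-by-term (or equivalently evaluating the antiderivative F(x) = 4*x^7/7 - 4*x^6/3 + x^5 - 3*x^4/4 - 2*x^3/3 - x^2/2 - x at the endpoints):
  F(1) − F(−1) = -75/28 − (-209/84) = -4/21.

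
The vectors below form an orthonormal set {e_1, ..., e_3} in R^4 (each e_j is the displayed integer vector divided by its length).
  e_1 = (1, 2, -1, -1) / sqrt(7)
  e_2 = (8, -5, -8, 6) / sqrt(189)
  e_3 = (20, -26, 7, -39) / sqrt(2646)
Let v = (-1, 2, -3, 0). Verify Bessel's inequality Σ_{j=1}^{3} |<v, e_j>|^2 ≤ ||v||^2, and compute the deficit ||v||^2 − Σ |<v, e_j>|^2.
Σ |<v, e_j>|^2 = 843/98; ||v||^2 = 14; deficit = 529/98

Write each e_j = u_j / sqrt(<u_j, u_j>) where u_j is the displayed integer vector. Then <v, e_j> = <v, u_j> / sqrt(<u_j, u_j>), so |<v, e_j>|^2 = <v, u_j>^2 / <u_j, u_j>.
Coefficients: <v, e_1> = 6/sqrt(7), <v, e_2> = 6/sqrt(189), <v, e_3> = -93/sqrt(2646).
Square and sum: Σ |<v, e_j>|^2 = 843/98.
Compute ||v||^2 = v·v = 14.
Deficit = 14 − 843/98 = 529/98 ≥ 0, confirming Bessel's inequality. (The deficit equals ||v − Σ <v,e_j> e_j||^2, the squared distance from v to span{e_j}.)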